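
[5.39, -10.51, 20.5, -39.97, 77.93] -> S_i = 5.39*(-1.95)^i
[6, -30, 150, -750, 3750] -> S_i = 6*-5^i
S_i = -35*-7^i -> [-35, 245, -1715, 12005, -84035]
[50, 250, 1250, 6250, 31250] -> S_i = 50*5^i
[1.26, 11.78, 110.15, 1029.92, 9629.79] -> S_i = 1.26*9.35^i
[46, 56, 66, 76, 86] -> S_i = 46 + 10*i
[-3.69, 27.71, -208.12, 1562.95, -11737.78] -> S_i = -3.69*(-7.51)^i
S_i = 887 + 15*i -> [887, 902, 917, 932, 947]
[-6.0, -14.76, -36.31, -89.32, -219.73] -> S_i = -6.00*2.46^i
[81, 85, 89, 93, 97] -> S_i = 81 + 4*i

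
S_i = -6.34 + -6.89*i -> [-6.34, -13.23, -20.12, -27.01, -33.9]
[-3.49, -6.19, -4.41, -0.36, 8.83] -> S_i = Random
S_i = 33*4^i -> [33, 132, 528, 2112, 8448]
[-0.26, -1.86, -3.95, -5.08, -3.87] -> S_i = Random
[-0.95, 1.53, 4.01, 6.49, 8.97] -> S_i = -0.95 + 2.48*i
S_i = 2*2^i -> [2, 4, 8, 16, 32]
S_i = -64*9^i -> [-64, -576, -5184, -46656, -419904]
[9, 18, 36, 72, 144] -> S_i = 9*2^i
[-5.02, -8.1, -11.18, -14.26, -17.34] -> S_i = -5.02 + -3.08*i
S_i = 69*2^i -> [69, 138, 276, 552, 1104]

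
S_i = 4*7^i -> [4, 28, 196, 1372, 9604]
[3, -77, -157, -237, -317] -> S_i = 3 + -80*i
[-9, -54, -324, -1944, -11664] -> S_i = -9*6^i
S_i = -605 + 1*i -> [-605, -604, -603, -602, -601]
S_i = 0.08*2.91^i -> [0.08, 0.23, 0.68, 1.97, 5.74]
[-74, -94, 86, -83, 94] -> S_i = Random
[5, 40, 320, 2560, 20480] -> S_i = 5*8^i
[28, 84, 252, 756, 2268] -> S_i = 28*3^i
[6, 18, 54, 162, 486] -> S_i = 6*3^i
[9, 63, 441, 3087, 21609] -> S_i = 9*7^i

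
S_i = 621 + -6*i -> [621, 615, 609, 603, 597]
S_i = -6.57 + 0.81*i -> [-6.57, -5.76, -4.95, -4.14, -3.33]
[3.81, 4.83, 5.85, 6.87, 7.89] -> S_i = 3.81 + 1.02*i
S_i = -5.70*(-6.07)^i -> [-5.7, 34.6, -210.02, 1274.8, -7738.02]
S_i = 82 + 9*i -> [82, 91, 100, 109, 118]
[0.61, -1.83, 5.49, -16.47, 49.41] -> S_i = 0.61*(-3.00)^i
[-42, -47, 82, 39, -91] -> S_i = Random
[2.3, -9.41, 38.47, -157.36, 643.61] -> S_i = 2.30*(-4.09)^i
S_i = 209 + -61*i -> [209, 148, 87, 26, -35]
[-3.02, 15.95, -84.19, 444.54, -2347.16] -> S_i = -3.02*(-5.28)^i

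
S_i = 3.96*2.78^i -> [3.96, 11.01, 30.6, 85.08, 236.52]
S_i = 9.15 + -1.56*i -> [9.15, 7.59, 6.03, 4.47, 2.91]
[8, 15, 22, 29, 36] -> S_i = 8 + 7*i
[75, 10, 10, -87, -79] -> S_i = Random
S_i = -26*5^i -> [-26, -130, -650, -3250, -16250]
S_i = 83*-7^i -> [83, -581, 4067, -28469, 199283]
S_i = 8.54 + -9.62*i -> [8.54, -1.08, -10.7, -20.32, -29.94]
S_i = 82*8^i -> [82, 656, 5248, 41984, 335872]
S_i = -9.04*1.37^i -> [-9.04, -12.38, -16.97, -23.25, -31.85]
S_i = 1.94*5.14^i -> [1.94, 9.97, 51.25, 263.45, 1354.11]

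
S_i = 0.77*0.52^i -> [0.77, 0.4, 0.21, 0.11, 0.06]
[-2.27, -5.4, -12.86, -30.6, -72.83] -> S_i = -2.27*2.38^i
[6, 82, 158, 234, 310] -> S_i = 6 + 76*i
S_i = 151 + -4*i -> [151, 147, 143, 139, 135]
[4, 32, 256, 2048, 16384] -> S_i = 4*8^i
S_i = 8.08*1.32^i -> [8.08, 10.67, 14.08, 18.58, 24.53]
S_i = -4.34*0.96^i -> [-4.34, -4.17, -4.0, -3.84, -3.69]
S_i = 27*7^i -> [27, 189, 1323, 9261, 64827]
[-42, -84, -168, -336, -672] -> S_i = -42*2^i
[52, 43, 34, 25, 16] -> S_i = 52 + -9*i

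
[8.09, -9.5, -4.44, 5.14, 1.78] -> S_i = Random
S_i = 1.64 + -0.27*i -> [1.64, 1.37, 1.1, 0.83, 0.56]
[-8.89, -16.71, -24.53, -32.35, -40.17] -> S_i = -8.89 + -7.82*i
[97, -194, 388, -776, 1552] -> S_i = 97*-2^i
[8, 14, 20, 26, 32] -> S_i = 8 + 6*i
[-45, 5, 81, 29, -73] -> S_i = Random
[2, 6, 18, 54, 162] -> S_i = 2*3^i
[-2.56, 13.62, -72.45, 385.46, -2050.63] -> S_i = -2.56*(-5.32)^i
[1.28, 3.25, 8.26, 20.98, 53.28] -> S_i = 1.28*2.54^i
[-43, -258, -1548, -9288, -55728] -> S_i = -43*6^i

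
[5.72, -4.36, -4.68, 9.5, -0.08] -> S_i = Random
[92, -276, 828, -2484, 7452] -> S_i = 92*-3^i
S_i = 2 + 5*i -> [2, 7, 12, 17, 22]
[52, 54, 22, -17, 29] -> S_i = Random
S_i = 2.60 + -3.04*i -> [2.6, -0.44, -3.48, -6.52, -9.56]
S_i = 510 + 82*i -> [510, 592, 674, 756, 838]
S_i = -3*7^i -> [-3, -21, -147, -1029, -7203]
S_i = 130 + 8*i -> [130, 138, 146, 154, 162]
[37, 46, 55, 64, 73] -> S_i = 37 + 9*i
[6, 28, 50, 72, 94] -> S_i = 6 + 22*i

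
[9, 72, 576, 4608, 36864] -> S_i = 9*8^i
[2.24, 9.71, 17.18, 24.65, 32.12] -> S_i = 2.24 + 7.47*i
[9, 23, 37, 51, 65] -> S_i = 9 + 14*i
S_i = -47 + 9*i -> [-47, -38, -29, -20, -11]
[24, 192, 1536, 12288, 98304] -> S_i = 24*8^i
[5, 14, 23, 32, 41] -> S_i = 5 + 9*i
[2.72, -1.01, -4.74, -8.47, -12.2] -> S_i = 2.72 + -3.73*i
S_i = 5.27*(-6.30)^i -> [5.27, -33.2, 209.17, -1317.75, 8301.81]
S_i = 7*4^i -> [7, 28, 112, 448, 1792]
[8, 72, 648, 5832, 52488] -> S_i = 8*9^i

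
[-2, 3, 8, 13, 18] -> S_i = -2 + 5*i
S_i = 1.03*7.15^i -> [1.03, 7.36, 52.66, 376.49, 2691.92]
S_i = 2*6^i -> [2, 12, 72, 432, 2592]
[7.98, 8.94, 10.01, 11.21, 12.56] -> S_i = 7.98*1.12^i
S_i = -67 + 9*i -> [-67, -58, -49, -40, -31]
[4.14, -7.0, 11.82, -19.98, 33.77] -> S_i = 4.14*(-1.69)^i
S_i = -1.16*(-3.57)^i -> [-1.16, 4.14, -14.78, 52.78, -188.42]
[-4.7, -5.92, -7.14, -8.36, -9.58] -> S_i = -4.70 + -1.22*i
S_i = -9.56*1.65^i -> [-9.56, -15.77, -26.03, -42.94, -70.86]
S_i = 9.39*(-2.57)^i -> [9.39, -24.13, 62.02, -159.39, 409.64]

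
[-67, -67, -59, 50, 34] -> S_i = Random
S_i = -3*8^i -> [-3, -24, -192, -1536, -12288]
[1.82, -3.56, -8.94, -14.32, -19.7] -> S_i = 1.82 + -5.38*i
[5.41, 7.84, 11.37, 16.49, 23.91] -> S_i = 5.41*1.45^i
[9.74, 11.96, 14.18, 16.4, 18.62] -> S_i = 9.74 + 2.22*i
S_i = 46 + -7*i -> [46, 39, 32, 25, 18]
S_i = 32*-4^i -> [32, -128, 512, -2048, 8192]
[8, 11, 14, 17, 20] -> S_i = 8 + 3*i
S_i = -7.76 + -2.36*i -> [-7.76, -10.12, -12.48, -14.84, -17.2]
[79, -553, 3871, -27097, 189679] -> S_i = 79*-7^i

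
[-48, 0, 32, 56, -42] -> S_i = Random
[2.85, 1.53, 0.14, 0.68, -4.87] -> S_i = Random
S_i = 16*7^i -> [16, 112, 784, 5488, 38416]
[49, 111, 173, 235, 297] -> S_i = 49 + 62*i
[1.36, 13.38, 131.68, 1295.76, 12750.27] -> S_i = 1.36*9.84^i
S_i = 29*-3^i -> [29, -87, 261, -783, 2349]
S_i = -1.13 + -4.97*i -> [-1.13, -6.1, -11.07, -16.04, -21.01]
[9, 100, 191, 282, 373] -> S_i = 9 + 91*i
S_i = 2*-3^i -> [2, -6, 18, -54, 162]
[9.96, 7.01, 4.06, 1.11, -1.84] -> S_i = 9.96 + -2.95*i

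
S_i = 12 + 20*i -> [12, 32, 52, 72, 92]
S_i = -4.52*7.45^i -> [-4.52, -33.67, -250.87, -1868.99, -13923.98]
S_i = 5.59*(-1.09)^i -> [5.59, -6.09, 6.64, -7.24, 7.89]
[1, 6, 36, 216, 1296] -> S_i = 1*6^i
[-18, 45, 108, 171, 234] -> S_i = -18 + 63*i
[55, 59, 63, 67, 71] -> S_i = 55 + 4*i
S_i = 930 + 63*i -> [930, 993, 1056, 1119, 1182]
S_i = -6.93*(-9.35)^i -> [-6.93, 64.8, -605.84, 5664.58, -52963.87]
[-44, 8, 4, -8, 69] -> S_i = Random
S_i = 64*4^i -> [64, 256, 1024, 4096, 16384]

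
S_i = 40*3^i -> [40, 120, 360, 1080, 3240]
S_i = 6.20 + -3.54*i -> [6.2, 2.66, -0.88, -4.42, -7.96]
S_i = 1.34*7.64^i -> [1.34, 10.24, 78.22, 597.56, 4565.39]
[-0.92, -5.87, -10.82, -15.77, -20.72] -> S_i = -0.92 + -4.95*i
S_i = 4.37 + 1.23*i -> [4.37, 5.6, 6.83, 8.06, 9.29]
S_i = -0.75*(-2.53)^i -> [-0.75, 1.9, -4.8, 12.15, -30.73]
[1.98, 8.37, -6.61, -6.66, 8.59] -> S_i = Random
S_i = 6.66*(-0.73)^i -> [6.66, -4.86, 3.55, -2.59, 1.89]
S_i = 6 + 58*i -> [6, 64, 122, 180, 238]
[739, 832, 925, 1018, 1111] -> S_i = 739 + 93*i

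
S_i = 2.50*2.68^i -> [2.5, 6.7, 17.96, 48.12, 128.97]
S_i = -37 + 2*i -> [-37, -35, -33, -31, -29]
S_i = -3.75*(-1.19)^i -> [-3.75, 4.46, -5.31, 6.32, -7.52]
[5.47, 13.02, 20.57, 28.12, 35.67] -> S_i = 5.47 + 7.55*i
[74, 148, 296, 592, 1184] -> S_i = 74*2^i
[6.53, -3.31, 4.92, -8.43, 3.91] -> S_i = Random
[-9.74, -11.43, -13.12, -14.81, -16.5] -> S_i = -9.74 + -1.69*i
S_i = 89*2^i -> [89, 178, 356, 712, 1424]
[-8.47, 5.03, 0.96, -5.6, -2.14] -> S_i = Random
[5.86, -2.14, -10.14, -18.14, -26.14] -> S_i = 5.86 + -8.00*i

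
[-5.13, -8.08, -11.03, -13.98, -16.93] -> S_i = -5.13 + -2.95*i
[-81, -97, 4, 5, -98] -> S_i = Random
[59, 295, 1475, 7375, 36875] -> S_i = 59*5^i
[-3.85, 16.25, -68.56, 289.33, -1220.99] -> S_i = -3.85*(-4.22)^i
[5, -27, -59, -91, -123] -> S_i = 5 + -32*i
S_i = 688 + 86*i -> [688, 774, 860, 946, 1032]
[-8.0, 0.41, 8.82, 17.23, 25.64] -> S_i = -8.00 + 8.41*i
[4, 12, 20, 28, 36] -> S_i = 4 + 8*i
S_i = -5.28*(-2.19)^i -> [-5.28, 11.56, -25.32, 55.46, -121.45]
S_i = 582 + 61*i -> [582, 643, 704, 765, 826]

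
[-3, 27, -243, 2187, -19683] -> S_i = -3*-9^i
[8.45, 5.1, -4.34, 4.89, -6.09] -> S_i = Random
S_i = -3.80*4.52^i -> [-3.8, -17.18, -77.64, -350.91, -1586.12]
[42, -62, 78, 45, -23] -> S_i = Random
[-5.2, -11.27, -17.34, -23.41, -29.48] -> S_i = -5.20 + -6.07*i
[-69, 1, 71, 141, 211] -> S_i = -69 + 70*i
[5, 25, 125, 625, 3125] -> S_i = 5*5^i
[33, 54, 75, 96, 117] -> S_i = 33 + 21*i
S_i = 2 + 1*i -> [2, 3, 4, 5, 6]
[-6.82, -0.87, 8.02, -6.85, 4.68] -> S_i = Random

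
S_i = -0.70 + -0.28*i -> [-0.7, -0.98, -1.26, -1.54, -1.82]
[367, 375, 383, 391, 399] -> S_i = 367 + 8*i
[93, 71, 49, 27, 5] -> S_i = 93 + -22*i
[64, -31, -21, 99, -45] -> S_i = Random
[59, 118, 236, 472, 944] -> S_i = 59*2^i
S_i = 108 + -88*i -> [108, 20, -68, -156, -244]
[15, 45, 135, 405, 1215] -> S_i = 15*3^i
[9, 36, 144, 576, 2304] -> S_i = 9*4^i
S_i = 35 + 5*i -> [35, 40, 45, 50, 55]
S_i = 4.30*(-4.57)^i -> [4.3, -19.65, 89.81, -410.41, 1875.57]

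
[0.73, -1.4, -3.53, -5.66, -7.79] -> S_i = 0.73 + -2.13*i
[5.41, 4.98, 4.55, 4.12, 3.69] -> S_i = 5.41 + -0.43*i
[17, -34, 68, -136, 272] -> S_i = 17*-2^i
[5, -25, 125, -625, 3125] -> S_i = 5*-5^i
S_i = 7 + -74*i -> [7, -67, -141, -215, -289]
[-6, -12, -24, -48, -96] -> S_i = -6*2^i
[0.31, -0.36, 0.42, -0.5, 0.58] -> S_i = 0.31*(-1.17)^i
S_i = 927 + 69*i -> [927, 996, 1065, 1134, 1203]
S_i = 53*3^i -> [53, 159, 477, 1431, 4293]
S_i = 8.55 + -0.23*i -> [8.55, 8.32, 8.09, 7.86, 7.63]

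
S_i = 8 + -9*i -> [8, -1, -10, -19, -28]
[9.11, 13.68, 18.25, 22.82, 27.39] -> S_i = 9.11 + 4.57*i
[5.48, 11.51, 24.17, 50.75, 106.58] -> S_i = 5.48*2.10^i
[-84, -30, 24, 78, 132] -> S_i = -84 + 54*i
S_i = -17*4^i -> [-17, -68, -272, -1088, -4352]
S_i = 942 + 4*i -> [942, 946, 950, 954, 958]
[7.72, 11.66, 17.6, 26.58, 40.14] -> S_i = 7.72*1.51^i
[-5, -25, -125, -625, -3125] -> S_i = -5*5^i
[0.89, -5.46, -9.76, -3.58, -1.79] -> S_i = Random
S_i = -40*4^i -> [-40, -160, -640, -2560, -10240]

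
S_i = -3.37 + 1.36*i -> [-3.37, -2.01, -0.65, 0.71, 2.07]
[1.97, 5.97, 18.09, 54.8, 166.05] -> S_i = 1.97*3.03^i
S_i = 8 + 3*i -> [8, 11, 14, 17, 20]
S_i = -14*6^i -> [-14, -84, -504, -3024, -18144]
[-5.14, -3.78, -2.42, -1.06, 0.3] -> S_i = -5.14 + 1.36*i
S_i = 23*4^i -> [23, 92, 368, 1472, 5888]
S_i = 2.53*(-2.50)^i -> [2.53, -6.32, 15.81, -39.53, 98.83]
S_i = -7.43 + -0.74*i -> [-7.43, -8.17, -8.91, -9.65, -10.39]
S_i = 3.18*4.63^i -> [3.18, 14.72, 68.17, 315.62, 1461.34]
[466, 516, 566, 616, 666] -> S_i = 466 + 50*i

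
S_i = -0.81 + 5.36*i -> [-0.81, 4.55, 9.91, 15.27, 20.63]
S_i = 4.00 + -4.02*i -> [4.0, -0.02, -4.04, -8.06, -12.08]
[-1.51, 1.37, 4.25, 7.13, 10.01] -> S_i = -1.51 + 2.88*i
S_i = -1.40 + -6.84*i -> [-1.4, -8.24, -15.08, -21.92, -28.76]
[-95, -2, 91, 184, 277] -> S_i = -95 + 93*i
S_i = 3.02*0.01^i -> [3.02, 0.03, 0.0, 0.0, 0.0]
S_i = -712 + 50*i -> [-712, -662, -612, -562, -512]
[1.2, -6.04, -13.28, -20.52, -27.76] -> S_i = 1.20 + -7.24*i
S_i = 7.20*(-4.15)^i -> [7.2, -29.88, 124.0, -514.61, 2135.62]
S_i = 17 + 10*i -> [17, 27, 37, 47, 57]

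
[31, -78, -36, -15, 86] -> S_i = Random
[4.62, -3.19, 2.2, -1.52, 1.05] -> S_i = 4.62*(-0.69)^i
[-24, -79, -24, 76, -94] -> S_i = Random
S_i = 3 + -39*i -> [3, -36, -75, -114, -153]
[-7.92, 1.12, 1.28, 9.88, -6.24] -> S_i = Random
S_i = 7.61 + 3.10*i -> [7.61, 10.71, 13.81, 16.91, 20.01]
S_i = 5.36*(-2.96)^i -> [5.36, -15.87, 46.96, -139.01, 411.46]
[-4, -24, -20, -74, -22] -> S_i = Random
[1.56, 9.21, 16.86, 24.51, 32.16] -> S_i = 1.56 + 7.65*i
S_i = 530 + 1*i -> [530, 531, 532, 533, 534]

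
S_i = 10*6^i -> [10, 60, 360, 2160, 12960]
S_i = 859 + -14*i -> [859, 845, 831, 817, 803]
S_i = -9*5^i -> [-9, -45, -225, -1125, -5625]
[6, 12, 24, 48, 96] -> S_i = 6*2^i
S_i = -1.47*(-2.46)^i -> [-1.47, 3.62, -8.9, 21.88, -53.83]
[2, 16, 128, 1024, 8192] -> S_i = 2*8^i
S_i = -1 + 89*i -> [-1, 88, 177, 266, 355]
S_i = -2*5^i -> [-2, -10, -50, -250, -1250]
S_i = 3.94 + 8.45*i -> [3.94, 12.39, 20.84, 29.29, 37.74]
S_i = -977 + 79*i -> [-977, -898, -819, -740, -661]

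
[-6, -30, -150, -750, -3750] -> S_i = -6*5^i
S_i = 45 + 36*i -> [45, 81, 117, 153, 189]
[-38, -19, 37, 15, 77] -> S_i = Random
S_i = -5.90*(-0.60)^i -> [-5.9, 3.54, -2.12, 1.27, -0.76]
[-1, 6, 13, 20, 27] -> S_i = -1 + 7*i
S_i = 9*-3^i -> [9, -27, 81, -243, 729]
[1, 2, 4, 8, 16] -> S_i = 1*2^i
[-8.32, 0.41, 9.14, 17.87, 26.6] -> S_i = -8.32 + 8.73*i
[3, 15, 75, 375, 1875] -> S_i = 3*5^i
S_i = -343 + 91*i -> [-343, -252, -161, -70, 21]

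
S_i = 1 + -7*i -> [1, -6, -13, -20, -27]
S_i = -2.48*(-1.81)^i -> [-2.48, 4.49, -8.12, 14.71, -26.62]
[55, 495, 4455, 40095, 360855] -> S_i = 55*9^i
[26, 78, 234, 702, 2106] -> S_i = 26*3^i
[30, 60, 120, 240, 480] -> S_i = 30*2^i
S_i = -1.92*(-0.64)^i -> [-1.92, 1.23, -0.79, 0.5, -0.32]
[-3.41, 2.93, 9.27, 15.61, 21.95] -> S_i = -3.41 + 6.34*i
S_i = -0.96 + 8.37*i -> [-0.96, 7.41, 15.78, 24.15, 32.52]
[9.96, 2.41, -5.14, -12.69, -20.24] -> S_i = 9.96 + -7.55*i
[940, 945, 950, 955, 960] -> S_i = 940 + 5*i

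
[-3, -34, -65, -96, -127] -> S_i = -3 + -31*i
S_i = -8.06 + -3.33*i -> [-8.06, -11.39, -14.72, -18.05, -21.38]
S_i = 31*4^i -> [31, 124, 496, 1984, 7936]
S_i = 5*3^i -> [5, 15, 45, 135, 405]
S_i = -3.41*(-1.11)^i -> [-3.41, 3.79, -4.2, 4.66, -5.18]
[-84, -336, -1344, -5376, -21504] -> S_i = -84*4^i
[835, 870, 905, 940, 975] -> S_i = 835 + 35*i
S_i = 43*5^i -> [43, 215, 1075, 5375, 26875]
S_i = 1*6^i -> [1, 6, 36, 216, 1296]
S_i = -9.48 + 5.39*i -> [-9.48, -4.09, 1.3, 6.69, 12.08]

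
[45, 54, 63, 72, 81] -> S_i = 45 + 9*i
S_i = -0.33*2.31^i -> [-0.33, -0.76, -1.76, -4.07, -9.4]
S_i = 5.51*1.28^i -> [5.51, 7.05, 9.03, 11.56, 14.79]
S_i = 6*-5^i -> [6, -30, 150, -750, 3750]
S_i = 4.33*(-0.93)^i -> [4.33, -4.03, 3.75, -3.48, 3.24]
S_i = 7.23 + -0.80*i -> [7.23, 6.43, 5.63, 4.83, 4.03]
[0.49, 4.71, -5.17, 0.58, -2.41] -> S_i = Random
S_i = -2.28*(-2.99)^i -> [-2.28, 6.82, -20.38, 60.95, -182.23]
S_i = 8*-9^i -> [8, -72, 648, -5832, 52488]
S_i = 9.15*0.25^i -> [9.15, 2.29, 0.57, 0.14, 0.04]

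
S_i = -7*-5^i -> [-7, 35, -175, 875, -4375]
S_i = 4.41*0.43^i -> [4.41, 1.9, 0.82, 0.35, 0.15]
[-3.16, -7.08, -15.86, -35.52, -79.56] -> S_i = -3.16*2.24^i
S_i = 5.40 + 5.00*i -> [5.4, 10.4, 15.4, 20.4, 25.4]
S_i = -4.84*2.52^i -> [-4.84, -12.2, -30.74, -77.45, -195.19]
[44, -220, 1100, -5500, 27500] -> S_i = 44*-5^i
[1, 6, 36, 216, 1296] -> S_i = 1*6^i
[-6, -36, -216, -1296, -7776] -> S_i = -6*6^i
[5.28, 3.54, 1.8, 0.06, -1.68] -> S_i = 5.28 + -1.74*i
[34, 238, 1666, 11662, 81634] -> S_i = 34*7^i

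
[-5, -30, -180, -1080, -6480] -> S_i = -5*6^i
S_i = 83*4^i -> [83, 332, 1328, 5312, 21248]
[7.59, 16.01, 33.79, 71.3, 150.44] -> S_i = 7.59*2.11^i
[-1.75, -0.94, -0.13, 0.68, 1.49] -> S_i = -1.75 + 0.81*i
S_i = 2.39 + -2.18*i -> [2.39, 0.21, -1.97, -4.15, -6.33]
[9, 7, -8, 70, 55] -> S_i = Random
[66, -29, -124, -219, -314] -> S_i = 66 + -95*i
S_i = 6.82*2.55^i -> [6.82, 17.39, 44.35, 113.08, 288.37]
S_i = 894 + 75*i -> [894, 969, 1044, 1119, 1194]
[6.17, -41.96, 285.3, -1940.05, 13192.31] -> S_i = 6.17*(-6.80)^i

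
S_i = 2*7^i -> [2, 14, 98, 686, 4802]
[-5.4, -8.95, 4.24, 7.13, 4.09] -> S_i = Random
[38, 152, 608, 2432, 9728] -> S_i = 38*4^i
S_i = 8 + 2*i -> [8, 10, 12, 14, 16]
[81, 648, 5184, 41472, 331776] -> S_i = 81*8^i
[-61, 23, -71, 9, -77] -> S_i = Random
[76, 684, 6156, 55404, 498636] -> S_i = 76*9^i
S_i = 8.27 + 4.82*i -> [8.27, 13.09, 17.91, 22.73, 27.55]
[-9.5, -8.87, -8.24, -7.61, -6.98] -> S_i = -9.50 + 0.63*i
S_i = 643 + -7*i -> [643, 636, 629, 622, 615]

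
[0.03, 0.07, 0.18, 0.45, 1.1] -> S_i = 0.03*2.46^i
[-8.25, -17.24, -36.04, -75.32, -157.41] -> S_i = -8.25*2.09^i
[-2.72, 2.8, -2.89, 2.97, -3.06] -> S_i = -2.72*(-1.03)^i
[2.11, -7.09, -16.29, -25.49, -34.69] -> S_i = 2.11 + -9.20*i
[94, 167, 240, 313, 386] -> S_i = 94 + 73*i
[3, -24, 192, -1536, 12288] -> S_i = 3*-8^i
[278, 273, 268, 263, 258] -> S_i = 278 + -5*i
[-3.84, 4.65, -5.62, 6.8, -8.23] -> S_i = -3.84*(-1.21)^i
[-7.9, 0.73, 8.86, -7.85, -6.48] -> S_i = Random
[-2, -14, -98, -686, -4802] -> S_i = -2*7^i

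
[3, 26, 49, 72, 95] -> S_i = 3 + 23*i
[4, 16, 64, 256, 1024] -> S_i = 4*4^i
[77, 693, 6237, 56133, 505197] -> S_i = 77*9^i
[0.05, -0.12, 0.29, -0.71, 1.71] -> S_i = 0.05*(-2.42)^i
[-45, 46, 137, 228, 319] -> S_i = -45 + 91*i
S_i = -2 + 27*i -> [-2, 25, 52, 79, 106]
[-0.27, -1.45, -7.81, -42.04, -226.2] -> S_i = -0.27*5.38^i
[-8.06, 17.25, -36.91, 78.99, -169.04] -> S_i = -8.06*(-2.14)^i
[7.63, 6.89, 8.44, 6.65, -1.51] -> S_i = Random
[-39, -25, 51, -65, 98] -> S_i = Random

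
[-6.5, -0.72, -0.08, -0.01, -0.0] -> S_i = -6.50*0.11^i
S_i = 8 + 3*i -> [8, 11, 14, 17, 20]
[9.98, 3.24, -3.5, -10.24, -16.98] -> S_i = 9.98 + -6.74*i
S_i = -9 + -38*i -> [-9, -47, -85, -123, -161]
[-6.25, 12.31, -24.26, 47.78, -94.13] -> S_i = -6.25*(-1.97)^i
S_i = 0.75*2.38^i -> [0.75, 1.78, 4.25, 10.11, 24.06]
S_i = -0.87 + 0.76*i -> [-0.87, -0.11, 0.65, 1.41, 2.17]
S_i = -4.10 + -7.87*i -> [-4.1, -11.97, -19.84, -27.71, -35.58]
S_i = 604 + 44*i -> [604, 648, 692, 736, 780]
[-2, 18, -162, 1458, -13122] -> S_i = -2*-9^i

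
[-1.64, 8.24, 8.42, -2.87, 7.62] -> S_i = Random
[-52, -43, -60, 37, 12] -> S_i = Random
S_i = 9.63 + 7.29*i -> [9.63, 16.92, 24.21, 31.5, 38.79]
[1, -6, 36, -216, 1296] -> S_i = 1*-6^i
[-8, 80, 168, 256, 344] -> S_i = -8 + 88*i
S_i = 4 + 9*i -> [4, 13, 22, 31, 40]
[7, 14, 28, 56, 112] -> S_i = 7*2^i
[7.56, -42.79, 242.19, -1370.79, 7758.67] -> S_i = 7.56*(-5.66)^i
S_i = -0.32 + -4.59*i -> [-0.32, -4.91, -9.5, -14.09, -18.68]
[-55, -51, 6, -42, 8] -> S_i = Random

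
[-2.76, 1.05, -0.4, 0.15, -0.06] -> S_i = -2.76*(-0.38)^i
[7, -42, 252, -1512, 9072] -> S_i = 7*-6^i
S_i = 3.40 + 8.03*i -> [3.4, 11.43, 19.46, 27.49, 35.52]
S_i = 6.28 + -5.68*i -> [6.28, 0.6, -5.08, -10.76, -16.44]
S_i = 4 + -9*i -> [4, -5, -14, -23, -32]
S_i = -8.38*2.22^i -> [-8.38, -18.6, -41.3, -91.69, -203.54]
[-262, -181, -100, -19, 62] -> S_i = -262 + 81*i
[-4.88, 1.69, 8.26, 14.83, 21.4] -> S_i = -4.88 + 6.57*i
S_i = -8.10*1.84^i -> [-8.1, -14.9, -27.42, -50.46, -92.84]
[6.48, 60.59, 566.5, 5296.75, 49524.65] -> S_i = 6.48*9.35^i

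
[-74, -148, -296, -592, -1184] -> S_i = -74*2^i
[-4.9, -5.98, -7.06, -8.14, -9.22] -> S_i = -4.90 + -1.08*i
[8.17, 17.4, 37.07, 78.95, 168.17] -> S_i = 8.17*2.13^i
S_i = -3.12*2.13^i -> [-3.12, -6.65, -14.16, -30.15, -64.22]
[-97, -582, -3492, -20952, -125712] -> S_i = -97*6^i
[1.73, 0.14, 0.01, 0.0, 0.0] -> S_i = 1.73*0.08^i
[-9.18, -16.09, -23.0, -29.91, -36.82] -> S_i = -9.18 + -6.91*i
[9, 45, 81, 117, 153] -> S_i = 9 + 36*i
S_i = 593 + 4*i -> [593, 597, 601, 605, 609]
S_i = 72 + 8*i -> [72, 80, 88, 96, 104]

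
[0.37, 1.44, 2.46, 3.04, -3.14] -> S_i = Random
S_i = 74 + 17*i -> [74, 91, 108, 125, 142]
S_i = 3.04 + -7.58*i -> [3.04, -4.54, -12.12, -19.7, -27.28]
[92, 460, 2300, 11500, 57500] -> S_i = 92*5^i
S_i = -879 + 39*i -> [-879, -840, -801, -762, -723]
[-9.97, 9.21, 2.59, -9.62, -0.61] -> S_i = Random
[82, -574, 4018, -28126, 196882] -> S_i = 82*-7^i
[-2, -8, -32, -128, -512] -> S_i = -2*4^i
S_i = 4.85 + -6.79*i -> [4.85, -1.94, -8.73, -15.52, -22.31]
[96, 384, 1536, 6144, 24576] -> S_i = 96*4^i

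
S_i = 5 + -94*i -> [5, -89, -183, -277, -371]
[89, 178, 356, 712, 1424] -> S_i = 89*2^i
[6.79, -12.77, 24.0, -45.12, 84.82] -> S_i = 6.79*(-1.88)^i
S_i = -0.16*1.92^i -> [-0.16, -0.31, -0.59, -1.13, -2.17]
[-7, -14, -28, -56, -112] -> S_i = -7*2^i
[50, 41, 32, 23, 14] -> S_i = 50 + -9*i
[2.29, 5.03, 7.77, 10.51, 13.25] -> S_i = 2.29 + 2.74*i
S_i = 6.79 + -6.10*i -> [6.79, 0.69, -5.41, -11.51, -17.61]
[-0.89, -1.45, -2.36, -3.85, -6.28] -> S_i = -0.89*1.63^i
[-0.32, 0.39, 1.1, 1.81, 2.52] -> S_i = -0.32 + 0.71*i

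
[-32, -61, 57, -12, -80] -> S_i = Random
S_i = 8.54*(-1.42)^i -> [8.54, -12.13, 17.22, -24.45, 34.72]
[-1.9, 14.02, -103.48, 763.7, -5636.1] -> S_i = -1.90*(-7.38)^i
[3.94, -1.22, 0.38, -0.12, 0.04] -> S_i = 3.94*(-0.31)^i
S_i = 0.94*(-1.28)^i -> [0.94, -1.2, 1.54, -1.97, 2.52]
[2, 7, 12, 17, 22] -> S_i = 2 + 5*i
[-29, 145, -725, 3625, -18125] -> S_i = -29*-5^i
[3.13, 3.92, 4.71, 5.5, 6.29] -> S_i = 3.13 + 0.79*i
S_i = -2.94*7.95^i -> [-2.94, -23.37, -185.82, -1477.23, -11743.99]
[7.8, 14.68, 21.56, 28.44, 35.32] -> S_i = 7.80 + 6.88*i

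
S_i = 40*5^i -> [40, 200, 1000, 5000, 25000]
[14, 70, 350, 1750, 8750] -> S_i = 14*5^i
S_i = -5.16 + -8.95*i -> [-5.16, -14.11, -23.06, -32.01, -40.96]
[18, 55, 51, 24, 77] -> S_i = Random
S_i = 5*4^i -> [5, 20, 80, 320, 1280]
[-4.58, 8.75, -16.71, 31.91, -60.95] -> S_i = -4.58*(-1.91)^i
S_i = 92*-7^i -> [92, -644, 4508, -31556, 220892]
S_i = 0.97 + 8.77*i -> [0.97, 9.74, 18.51, 27.28, 36.05]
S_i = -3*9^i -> [-3, -27, -243, -2187, -19683]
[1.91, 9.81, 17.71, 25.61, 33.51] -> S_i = 1.91 + 7.90*i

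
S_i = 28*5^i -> [28, 140, 700, 3500, 17500]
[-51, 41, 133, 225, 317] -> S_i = -51 + 92*i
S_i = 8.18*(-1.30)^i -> [8.18, -10.63, 13.82, -17.97, 23.36]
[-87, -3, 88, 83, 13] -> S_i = Random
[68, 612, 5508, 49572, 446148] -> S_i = 68*9^i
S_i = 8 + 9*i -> [8, 17, 26, 35, 44]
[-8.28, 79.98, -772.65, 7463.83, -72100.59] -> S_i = -8.28*(-9.66)^i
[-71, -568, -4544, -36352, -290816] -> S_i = -71*8^i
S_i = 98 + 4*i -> [98, 102, 106, 110, 114]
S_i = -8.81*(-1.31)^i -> [-8.81, 11.54, -15.12, 19.81, -25.95]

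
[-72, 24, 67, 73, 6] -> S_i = Random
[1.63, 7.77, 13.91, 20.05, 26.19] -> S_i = 1.63 + 6.14*i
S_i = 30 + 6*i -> [30, 36, 42, 48, 54]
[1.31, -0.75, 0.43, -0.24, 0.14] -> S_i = 1.31*(-0.57)^i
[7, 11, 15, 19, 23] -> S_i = 7 + 4*i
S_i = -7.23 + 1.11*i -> [-7.23, -6.12, -5.01, -3.9, -2.79]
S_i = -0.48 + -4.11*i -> [-0.48, -4.59, -8.7, -12.81, -16.92]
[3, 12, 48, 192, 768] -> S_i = 3*4^i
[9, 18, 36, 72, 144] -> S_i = 9*2^i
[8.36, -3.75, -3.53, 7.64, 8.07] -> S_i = Random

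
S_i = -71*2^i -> [-71, -142, -284, -568, -1136]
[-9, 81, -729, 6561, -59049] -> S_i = -9*-9^i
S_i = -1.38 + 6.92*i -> [-1.38, 5.54, 12.46, 19.38, 26.3]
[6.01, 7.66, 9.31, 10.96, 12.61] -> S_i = 6.01 + 1.65*i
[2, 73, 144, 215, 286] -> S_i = 2 + 71*i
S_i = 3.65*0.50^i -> [3.65, 1.82, 0.91, 0.46, 0.23]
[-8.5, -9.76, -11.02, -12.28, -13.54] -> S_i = -8.50 + -1.26*i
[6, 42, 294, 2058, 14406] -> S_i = 6*7^i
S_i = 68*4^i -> [68, 272, 1088, 4352, 17408]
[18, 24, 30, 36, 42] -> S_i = 18 + 6*i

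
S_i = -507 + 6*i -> [-507, -501, -495, -489, -483]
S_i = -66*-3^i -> [-66, 198, -594, 1782, -5346]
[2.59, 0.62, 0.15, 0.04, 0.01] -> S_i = 2.59*0.24^i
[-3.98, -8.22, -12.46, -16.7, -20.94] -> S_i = -3.98 + -4.24*i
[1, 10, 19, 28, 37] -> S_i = 1 + 9*i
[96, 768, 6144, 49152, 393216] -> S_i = 96*8^i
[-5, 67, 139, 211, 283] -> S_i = -5 + 72*i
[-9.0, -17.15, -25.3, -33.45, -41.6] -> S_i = -9.00 + -8.15*i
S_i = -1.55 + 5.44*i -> [-1.55, 3.89, 9.33, 14.77, 20.21]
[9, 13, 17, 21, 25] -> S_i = 9 + 4*i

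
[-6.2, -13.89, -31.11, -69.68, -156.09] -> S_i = -6.20*2.24^i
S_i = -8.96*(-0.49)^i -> [-8.96, 4.39, -2.15, 1.05, -0.52]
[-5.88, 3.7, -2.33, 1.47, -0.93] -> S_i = -5.88*(-0.63)^i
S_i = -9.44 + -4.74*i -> [-9.44, -14.18, -18.92, -23.66, -28.4]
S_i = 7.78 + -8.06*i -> [7.78, -0.28, -8.34, -16.4, -24.46]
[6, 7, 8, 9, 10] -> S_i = 6 + 1*i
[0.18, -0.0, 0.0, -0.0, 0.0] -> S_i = 0.18*(-0.02)^i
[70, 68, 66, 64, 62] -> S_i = 70 + -2*i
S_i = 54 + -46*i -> [54, 8, -38, -84, -130]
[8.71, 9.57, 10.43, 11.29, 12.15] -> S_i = 8.71 + 0.86*i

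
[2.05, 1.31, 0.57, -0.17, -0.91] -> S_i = 2.05 + -0.74*i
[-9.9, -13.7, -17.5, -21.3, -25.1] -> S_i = -9.90 + -3.80*i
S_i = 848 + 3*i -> [848, 851, 854, 857, 860]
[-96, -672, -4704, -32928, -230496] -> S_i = -96*7^i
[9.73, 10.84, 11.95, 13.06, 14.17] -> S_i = 9.73 + 1.11*i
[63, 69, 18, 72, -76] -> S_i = Random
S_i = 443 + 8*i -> [443, 451, 459, 467, 475]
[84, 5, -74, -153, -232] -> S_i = 84 + -79*i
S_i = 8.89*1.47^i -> [8.89, 13.07, 19.21, 28.24, 41.51]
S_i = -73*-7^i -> [-73, 511, -3577, 25039, -175273]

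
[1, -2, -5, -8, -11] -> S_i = 1 + -3*i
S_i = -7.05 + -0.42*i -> [-7.05, -7.47, -7.89, -8.31, -8.73]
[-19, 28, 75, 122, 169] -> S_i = -19 + 47*i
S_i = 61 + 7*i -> [61, 68, 75, 82, 89]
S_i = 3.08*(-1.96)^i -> [3.08, -6.04, 11.83, -23.19, 45.45]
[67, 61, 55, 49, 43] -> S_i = 67 + -6*i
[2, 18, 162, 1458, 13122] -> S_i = 2*9^i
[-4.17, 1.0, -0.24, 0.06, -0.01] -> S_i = -4.17*(-0.24)^i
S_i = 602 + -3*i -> [602, 599, 596, 593, 590]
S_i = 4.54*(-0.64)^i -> [4.54, -2.91, 1.86, -1.19, 0.76]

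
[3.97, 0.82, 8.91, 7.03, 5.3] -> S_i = Random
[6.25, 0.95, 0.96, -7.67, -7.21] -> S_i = Random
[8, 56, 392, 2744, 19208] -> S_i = 8*7^i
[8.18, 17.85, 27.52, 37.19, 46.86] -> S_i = 8.18 + 9.67*i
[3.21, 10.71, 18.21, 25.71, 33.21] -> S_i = 3.21 + 7.50*i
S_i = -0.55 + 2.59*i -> [-0.55, 2.04, 4.63, 7.22, 9.81]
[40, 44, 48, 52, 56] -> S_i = 40 + 4*i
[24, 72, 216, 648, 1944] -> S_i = 24*3^i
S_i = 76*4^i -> [76, 304, 1216, 4864, 19456]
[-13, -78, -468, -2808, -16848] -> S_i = -13*6^i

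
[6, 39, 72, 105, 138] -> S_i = 6 + 33*i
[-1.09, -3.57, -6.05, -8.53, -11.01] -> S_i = -1.09 + -2.48*i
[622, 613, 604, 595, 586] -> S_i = 622 + -9*i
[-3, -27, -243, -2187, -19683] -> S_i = -3*9^i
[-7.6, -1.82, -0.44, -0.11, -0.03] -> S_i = -7.60*0.24^i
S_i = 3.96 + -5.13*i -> [3.96, -1.17, -6.3, -11.43, -16.56]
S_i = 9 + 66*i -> [9, 75, 141, 207, 273]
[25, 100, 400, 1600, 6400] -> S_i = 25*4^i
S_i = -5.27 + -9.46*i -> [-5.27, -14.73, -24.19, -33.65, -43.11]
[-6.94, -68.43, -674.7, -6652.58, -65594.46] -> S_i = -6.94*9.86^i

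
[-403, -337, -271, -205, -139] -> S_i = -403 + 66*i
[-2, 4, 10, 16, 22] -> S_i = -2 + 6*i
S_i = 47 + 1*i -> [47, 48, 49, 50, 51]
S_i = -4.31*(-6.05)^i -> [-4.31, 26.08, -157.76, 954.43, -5774.29]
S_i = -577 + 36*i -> [-577, -541, -505, -469, -433]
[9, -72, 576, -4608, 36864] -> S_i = 9*-8^i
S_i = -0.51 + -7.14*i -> [-0.51, -7.65, -14.79, -21.93, -29.07]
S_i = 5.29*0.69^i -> [5.29, 3.65, 2.52, 1.74, 1.2]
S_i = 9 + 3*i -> [9, 12, 15, 18, 21]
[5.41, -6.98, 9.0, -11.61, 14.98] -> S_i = 5.41*(-1.29)^i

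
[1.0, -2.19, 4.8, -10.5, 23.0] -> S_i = 1.00*(-2.19)^i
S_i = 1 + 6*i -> [1, 7, 13, 19, 25]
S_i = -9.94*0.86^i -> [-9.94, -8.55, -7.35, -6.32, -5.44]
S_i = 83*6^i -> [83, 498, 2988, 17928, 107568]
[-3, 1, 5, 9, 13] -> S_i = -3 + 4*i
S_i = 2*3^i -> [2, 6, 18, 54, 162]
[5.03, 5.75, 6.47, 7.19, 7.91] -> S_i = 5.03 + 0.72*i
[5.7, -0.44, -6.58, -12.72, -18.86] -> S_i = 5.70 + -6.14*i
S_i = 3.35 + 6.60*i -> [3.35, 9.95, 16.55, 23.15, 29.75]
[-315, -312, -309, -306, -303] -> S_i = -315 + 3*i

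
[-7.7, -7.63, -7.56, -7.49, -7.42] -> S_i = -7.70 + 0.07*i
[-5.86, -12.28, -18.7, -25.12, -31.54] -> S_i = -5.86 + -6.42*i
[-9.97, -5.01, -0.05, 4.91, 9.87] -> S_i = -9.97 + 4.96*i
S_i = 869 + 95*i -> [869, 964, 1059, 1154, 1249]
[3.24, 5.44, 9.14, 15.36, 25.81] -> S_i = 3.24*1.68^i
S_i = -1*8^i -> [-1, -8, -64, -512, -4096]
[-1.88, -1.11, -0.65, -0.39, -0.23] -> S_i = -1.88*0.59^i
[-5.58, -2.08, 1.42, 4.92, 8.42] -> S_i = -5.58 + 3.50*i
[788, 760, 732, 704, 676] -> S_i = 788 + -28*i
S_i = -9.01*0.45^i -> [-9.01, -4.05, -1.82, -0.82, -0.37]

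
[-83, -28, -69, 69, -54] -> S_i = Random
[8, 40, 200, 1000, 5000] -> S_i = 8*5^i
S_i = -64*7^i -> [-64, -448, -3136, -21952, -153664]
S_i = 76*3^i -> [76, 228, 684, 2052, 6156]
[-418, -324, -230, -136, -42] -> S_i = -418 + 94*i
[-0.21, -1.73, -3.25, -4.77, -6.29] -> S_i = -0.21 + -1.52*i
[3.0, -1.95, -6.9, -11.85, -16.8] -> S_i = 3.00 + -4.95*i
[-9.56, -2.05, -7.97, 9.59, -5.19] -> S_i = Random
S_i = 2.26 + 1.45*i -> [2.26, 3.71, 5.16, 6.61, 8.06]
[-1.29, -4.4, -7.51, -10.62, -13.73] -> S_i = -1.29 + -3.11*i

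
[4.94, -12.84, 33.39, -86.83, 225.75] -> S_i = 4.94*(-2.60)^i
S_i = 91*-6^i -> [91, -546, 3276, -19656, 117936]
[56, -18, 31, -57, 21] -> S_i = Random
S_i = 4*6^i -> [4, 24, 144, 864, 5184]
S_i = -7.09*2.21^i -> [-7.09, -15.67, -34.63, -76.53, -169.13]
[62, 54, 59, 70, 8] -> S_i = Random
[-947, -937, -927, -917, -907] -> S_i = -947 + 10*i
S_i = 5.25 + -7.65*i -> [5.25, -2.4, -10.05, -17.7, -25.35]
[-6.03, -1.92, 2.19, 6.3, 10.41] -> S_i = -6.03 + 4.11*i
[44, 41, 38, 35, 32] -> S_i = 44 + -3*i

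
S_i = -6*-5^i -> [-6, 30, -150, 750, -3750]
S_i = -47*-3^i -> [-47, 141, -423, 1269, -3807]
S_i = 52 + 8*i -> [52, 60, 68, 76, 84]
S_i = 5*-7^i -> [5, -35, 245, -1715, 12005]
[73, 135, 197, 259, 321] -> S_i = 73 + 62*i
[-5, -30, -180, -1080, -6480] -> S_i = -5*6^i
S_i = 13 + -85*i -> [13, -72, -157, -242, -327]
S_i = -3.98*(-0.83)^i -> [-3.98, 3.3, -2.74, 2.28, -1.89]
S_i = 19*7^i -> [19, 133, 931, 6517, 45619]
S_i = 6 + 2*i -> [6, 8, 10, 12, 14]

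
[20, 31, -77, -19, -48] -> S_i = Random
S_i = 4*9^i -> [4, 36, 324, 2916, 26244]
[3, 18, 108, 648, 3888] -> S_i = 3*6^i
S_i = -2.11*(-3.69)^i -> [-2.11, 7.79, -28.73, 106.01, -391.19]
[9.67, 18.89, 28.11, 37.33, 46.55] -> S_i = 9.67 + 9.22*i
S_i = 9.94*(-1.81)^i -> [9.94, -17.99, 32.56, -58.94, 106.68]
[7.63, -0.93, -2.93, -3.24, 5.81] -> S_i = Random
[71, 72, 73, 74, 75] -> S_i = 71 + 1*i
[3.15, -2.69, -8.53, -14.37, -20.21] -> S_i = 3.15 + -5.84*i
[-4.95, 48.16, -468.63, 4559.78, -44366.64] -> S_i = -4.95*(-9.73)^i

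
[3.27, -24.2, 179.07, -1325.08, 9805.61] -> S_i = 3.27*(-7.40)^i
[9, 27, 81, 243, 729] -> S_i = 9*3^i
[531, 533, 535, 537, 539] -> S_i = 531 + 2*i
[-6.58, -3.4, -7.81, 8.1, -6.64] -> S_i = Random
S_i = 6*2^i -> [6, 12, 24, 48, 96]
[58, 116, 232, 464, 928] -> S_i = 58*2^i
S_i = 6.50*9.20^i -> [6.5, 59.8, 550.16, 5061.47, 46565.54]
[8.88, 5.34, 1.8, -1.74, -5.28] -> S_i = 8.88 + -3.54*i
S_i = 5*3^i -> [5, 15, 45, 135, 405]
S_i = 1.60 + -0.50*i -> [1.6, 1.1, 0.6, 0.1, -0.4]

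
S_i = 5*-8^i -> [5, -40, 320, -2560, 20480]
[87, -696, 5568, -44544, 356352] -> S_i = 87*-8^i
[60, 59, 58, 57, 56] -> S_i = 60 + -1*i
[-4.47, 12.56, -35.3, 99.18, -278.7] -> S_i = -4.47*(-2.81)^i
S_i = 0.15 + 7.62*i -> [0.15, 7.77, 15.39, 23.01, 30.63]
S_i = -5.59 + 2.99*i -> [-5.59, -2.6, 0.39, 3.38, 6.37]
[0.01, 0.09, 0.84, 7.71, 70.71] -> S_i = 0.01*9.17^i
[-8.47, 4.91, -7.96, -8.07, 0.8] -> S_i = Random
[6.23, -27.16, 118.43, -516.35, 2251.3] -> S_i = 6.23*(-4.36)^i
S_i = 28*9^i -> [28, 252, 2268, 20412, 183708]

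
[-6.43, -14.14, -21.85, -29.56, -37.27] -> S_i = -6.43 + -7.71*i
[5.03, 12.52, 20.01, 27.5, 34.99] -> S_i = 5.03 + 7.49*i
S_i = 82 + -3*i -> [82, 79, 76, 73, 70]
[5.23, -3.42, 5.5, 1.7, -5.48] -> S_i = Random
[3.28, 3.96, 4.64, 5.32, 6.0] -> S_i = 3.28 + 0.68*i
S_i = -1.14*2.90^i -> [-1.14, -3.31, -9.59, -27.8, -80.63]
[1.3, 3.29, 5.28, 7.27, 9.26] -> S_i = 1.30 + 1.99*i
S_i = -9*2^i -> [-9, -18, -36, -72, -144]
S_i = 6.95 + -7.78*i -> [6.95, -0.83, -8.61, -16.39, -24.17]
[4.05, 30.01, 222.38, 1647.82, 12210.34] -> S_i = 4.05*7.41^i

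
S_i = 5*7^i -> [5, 35, 245, 1715, 12005]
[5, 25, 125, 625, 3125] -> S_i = 5*5^i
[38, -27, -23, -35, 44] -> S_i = Random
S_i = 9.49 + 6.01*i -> [9.49, 15.5, 21.51, 27.52, 33.53]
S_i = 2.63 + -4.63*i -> [2.63, -2.0, -6.63, -11.26, -15.89]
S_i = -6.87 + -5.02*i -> [-6.87, -11.89, -16.91, -21.93, -26.95]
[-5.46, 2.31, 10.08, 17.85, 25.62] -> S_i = -5.46 + 7.77*i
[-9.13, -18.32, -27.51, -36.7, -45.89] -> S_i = -9.13 + -9.19*i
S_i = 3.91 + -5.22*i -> [3.91, -1.31, -6.53, -11.75, -16.97]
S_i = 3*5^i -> [3, 15, 75, 375, 1875]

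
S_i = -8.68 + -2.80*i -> [-8.68, -11.48, -14.28, -17.08, -19.88]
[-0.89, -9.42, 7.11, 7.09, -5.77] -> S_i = Random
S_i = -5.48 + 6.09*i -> [-5.48, 0.61, 6.7, 12.79, 18.88]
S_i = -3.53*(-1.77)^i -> [-3.53, 6.25, -11.06, 19.57, -34.65]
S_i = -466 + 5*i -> [-466, -461, -456, -451, -446]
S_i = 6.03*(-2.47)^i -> [6.03, -14.89, 36.79, -90.87, 224.44]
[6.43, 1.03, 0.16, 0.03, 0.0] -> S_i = 6.43*0.16^i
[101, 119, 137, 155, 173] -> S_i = 101 + 18*i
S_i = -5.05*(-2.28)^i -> [-5.05, 11.51, -26.25, 59.85, -136.47]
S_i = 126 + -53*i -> [126, 73, 20, -33, -86]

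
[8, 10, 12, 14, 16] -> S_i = 8 + 2*i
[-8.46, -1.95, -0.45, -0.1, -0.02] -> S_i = -8.46*0.23^i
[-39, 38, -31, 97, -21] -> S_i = Random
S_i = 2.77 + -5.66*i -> [2.77, -2.89, -8.55, -14.21, -19.87]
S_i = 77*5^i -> [77, 385, 1925, 9625, 48125]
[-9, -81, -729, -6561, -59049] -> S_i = -9*9^i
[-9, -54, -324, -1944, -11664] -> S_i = -9*6^i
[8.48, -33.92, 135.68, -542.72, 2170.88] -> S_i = 8.48*(-4.00)^i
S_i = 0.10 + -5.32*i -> [0.1, -5.22, -10.54, -15.86, -21.18]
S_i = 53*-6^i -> [53, -318, 1908, -11448, 68688]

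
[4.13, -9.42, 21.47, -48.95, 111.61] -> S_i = 4.13*(-2.28)^i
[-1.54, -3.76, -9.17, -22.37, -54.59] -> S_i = -1.54*2.44^i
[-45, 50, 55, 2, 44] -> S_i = Random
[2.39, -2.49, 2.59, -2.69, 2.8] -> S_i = 2.39*(-1.04)^i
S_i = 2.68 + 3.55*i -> [2.68, 6.23, 9.78, 13.33, 16.88]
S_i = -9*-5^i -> [-9, 45, -225, 1125, -5625]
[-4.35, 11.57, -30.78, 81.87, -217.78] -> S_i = -4.35*(-2.66)^i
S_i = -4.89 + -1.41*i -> [-4.89, -6.3, -7.71, -9.12, -10.53]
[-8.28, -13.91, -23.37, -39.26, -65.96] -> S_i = -8.28*1.68^i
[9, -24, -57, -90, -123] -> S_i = 9 + -33*i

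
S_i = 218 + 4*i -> [218, 222, 226, 230, 234]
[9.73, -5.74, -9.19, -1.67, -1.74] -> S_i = Random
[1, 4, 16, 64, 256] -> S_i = 1*4^i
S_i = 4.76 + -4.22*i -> [4.76, 0.54, -3.68, -7.9, -12.12]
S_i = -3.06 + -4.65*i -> [-3.06, -7.71, -12.36, -17.01, -21.66]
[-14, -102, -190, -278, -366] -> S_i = -14 + -88*i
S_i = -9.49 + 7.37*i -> [-9.49, -2.12, 5.25, 12.62, 19.99]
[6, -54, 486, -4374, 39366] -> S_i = 6*-9^i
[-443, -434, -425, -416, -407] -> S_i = -443 + 9*i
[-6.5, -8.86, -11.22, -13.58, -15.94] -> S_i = -6.50 + -2.36*i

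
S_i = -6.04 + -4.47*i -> [-6.04, -10.51, -14.98, -19.45, -23.92]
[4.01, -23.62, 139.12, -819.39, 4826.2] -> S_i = 4.01*(-5.89)^i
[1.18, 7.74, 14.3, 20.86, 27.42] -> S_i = 1.18 + 6.56*i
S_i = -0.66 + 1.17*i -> [-0.66, 0.51, 1.68, 2.85, 4.02]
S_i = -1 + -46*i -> [-1, -47, -93, -139, -185]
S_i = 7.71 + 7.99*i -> [7.71, 15.7, 23.69, 31.68, 39.67]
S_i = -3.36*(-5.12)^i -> [-3.36, 17.2, -88.08, 450.97, -2308.97]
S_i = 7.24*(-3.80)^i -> [7.24, -27.51, 104.55, -397.27, 1509.64]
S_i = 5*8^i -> [5, 40, 320, 2560, 20480]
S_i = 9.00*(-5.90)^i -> [9.0, -53.1, 313.29, -1848.41, 10905.62]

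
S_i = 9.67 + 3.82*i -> [9.67, 13.49, 17.31, 21.13, 24.95]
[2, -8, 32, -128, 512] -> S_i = 2*-4^i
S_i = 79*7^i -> [79, 553, 3871, 27097, 189679]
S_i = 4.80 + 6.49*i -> [4.8, 11.29, 17.78, 24.27, 30.76]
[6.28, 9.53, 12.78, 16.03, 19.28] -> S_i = 6.28 + 3.25*i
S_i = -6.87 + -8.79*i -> [-6.87, -15.66, -24.45, -33.24, -42.03]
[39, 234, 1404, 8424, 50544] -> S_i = 39*6^i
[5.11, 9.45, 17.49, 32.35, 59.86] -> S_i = 5.11*1.85^i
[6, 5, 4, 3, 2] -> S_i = 6 + -1*i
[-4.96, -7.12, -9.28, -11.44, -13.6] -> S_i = -4.96 + -2.16*i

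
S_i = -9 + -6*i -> [-9, -15, -21, -27, -33]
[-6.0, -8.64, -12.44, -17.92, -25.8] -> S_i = -6.00*1.44^i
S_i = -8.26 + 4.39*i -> [-8.26, -3.87, 0.52, 4.91, 9.3]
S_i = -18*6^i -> [-18, -108, -648, -3888, -23328]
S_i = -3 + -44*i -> [-3, -47, -91, -135, -179]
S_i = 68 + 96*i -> [68, 164, 260, 356, 452]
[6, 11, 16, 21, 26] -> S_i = 6 + 5*i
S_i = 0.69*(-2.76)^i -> [0.69, -1.9, 5.26, -14.51, 40.04]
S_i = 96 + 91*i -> [96, 187, 278, 369, 460]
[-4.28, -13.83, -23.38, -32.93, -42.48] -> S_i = -4.28 + -9.55*i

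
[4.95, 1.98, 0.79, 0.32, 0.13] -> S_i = 4.95*0.40^i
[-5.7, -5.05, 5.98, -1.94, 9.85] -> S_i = Random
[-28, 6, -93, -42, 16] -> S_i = Random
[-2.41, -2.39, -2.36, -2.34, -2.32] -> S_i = -2.41*0.99^i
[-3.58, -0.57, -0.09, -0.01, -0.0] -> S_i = -3.58*0.16^i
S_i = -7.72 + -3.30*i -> [-7.72, -11.02, -14.32, -17.62, -20.92]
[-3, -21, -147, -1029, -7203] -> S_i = -3*7^i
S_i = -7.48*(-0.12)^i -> [-7.48, 0.9, -0.11, 0.01, -0.0]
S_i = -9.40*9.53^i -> [-9.4, -89.58, -853.72, -8135.92, -77535.3]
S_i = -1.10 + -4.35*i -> [-1.1, -5.45, -9.8, -14.15, -18.5]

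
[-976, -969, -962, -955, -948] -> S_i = -976 + 7*i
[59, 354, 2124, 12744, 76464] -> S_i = 59*6^i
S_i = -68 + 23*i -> [-68, -45, -22, 1, 24]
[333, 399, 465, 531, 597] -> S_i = 333 + 66*i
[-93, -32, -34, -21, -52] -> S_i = Random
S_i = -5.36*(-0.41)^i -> [-5.36, 2.2, -0.9, 0.37, -0.15]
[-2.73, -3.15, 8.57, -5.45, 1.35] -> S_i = Random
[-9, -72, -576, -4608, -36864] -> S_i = -9*8^i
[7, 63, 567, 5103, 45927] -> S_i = 7*9^i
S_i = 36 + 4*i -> [36, 40, 44, 48, 52]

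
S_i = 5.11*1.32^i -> [5.11, 6.75, 8.9, 11.75, 15.51]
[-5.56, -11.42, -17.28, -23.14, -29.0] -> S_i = -5.56 + -5.86*i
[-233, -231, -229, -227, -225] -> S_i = -233 + 2*i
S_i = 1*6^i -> [1, 6, 36, 216, 1296]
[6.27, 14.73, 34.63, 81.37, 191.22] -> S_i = 6.27*2.35^i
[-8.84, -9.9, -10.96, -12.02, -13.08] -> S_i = -8.84 + -1.06*i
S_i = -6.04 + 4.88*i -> [-6.04, -1.16, 3.72, 8.6, 13.48]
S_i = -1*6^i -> [-1, -6, -36, -216, -1296]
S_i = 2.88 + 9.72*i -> [2.88, 12.6, 22.32, 32.04, 41.76]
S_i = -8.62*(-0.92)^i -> [-8.62, 7.93, -7.3, 6.71, -6.18]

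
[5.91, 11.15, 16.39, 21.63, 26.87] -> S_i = 5.91 + 5.24*i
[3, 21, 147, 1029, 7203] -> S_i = 3*7^i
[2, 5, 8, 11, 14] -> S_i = 2 + 3*i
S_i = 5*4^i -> [5, 20, 80, 320, 1280]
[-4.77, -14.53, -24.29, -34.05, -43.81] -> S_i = -4.77 + -9.76*i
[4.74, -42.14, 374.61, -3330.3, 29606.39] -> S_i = 4.74*(-8.89)^i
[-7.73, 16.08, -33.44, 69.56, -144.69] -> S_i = -7.73*(-2.08)^i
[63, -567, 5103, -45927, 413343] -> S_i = 63*-9^i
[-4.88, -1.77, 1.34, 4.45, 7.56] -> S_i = -4.88 + 3.11*i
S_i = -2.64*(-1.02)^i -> [-2.64, 2.69, -2.75, 2.8, -2.86]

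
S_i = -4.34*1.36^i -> [-4.34, -5.9, -8.03, -10.92, -14.85]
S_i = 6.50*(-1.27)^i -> [6.5, -8.26, 10.48, -13.31, 16.91]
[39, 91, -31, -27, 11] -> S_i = Random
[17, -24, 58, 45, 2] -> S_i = Random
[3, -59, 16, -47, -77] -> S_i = Random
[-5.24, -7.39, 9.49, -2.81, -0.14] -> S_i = Random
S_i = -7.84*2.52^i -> [-7.84, -19.76, -49.79, -125.46, -316.17]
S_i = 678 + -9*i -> [678, 669, 660, 651, 642]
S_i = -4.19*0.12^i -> [-4.19, -0.5, -0.06, -0.01, -0.0]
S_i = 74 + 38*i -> [74, 112, 150, 188, 226]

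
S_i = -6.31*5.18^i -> [-6.31, -32.69, -169.31, -877.04, -4543.06]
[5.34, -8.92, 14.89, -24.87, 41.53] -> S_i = 5.34*(-1.67)^i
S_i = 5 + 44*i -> [5, 49, 93, 137, 181]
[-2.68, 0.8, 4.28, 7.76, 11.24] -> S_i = -2.68 + 3.48*i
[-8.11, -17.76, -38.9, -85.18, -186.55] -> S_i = -8.11*2.19^i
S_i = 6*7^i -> [6, 42, 294, 2058, 14406]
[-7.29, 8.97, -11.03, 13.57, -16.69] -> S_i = -7.29*(-1.23)^i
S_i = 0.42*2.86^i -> [0.42, 1.2, 3.44, 9.83, 28.1]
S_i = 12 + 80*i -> [12, 92, 172, 252, 332]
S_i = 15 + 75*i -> [15, 90, 165, 240, 315]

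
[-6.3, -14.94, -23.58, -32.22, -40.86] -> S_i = -6.30 + -8.64*i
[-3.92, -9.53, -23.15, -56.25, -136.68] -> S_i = -3.92*2.43^i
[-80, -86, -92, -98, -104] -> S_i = -80 + -6*i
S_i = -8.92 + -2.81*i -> [-8.92, -11.73, -14.54, -17.35, -20.16]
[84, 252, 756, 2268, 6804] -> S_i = 84*3^i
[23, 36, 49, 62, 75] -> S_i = 23 + 13*i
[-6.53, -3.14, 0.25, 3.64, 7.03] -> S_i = -6.53 + 3.39*i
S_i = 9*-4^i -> [9, -36, 144, -576, 2304]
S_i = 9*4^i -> [9, 36, 144, 576, 2304]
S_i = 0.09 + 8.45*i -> [0.09, 8.54, 16.99, 25.44, 33.89]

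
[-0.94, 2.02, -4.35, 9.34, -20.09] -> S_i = -0.94*(-2.15)^i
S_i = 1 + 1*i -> [1, 2, 3, 4, 5]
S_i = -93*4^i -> [-93, -372, -1488, -5952, -23808]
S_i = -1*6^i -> [-1, -6, -36, -216, -1296]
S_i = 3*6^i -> [3, 18, 108, 648, 3888]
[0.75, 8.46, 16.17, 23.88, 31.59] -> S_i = 0.75 + 7.71*i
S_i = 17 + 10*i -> [17, 27, 37, 47, 57]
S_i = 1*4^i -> [1, 4, 16, 64, 256]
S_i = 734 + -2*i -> [734, 732, 730, 728, 726]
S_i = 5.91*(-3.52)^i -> [5.91, -20.8, 73.23, -257.76, 907.32]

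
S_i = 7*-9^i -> [7, -63, 567, -5103, 45927]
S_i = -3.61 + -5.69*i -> [-3.61, -9.3, -14.99, -20.68, -26.37]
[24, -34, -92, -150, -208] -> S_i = 24 + -58*i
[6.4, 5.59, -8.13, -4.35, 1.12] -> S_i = Random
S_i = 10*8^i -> [10, 80, 640, 5120, 40960]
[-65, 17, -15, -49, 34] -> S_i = Random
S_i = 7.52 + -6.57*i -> [7.52, 0.95, -5.62, -12.19, -18.76]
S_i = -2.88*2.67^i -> [-2.88, -7.69, -20.53, -54.82, -146.37]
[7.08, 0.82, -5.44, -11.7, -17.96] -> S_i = 7.08 + -6.26*i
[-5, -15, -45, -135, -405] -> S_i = -5*3^i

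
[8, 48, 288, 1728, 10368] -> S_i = 8*6^i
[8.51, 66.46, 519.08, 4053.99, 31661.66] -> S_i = 8.51*7.81^i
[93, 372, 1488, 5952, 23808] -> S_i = 93*4^i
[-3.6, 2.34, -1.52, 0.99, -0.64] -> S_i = -3.60*(-0.65)^i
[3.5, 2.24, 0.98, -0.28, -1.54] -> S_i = 3.50 + -1.26*i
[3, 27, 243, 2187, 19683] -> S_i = 3*9^i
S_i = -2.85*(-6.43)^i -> [-2.85, 18.33, -117.83, 757.67, -4871.79]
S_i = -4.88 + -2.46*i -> [-4.88, -7.34, -9.8, -12.26, -14.72]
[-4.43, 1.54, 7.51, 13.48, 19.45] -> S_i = -4.43 + 5.97*i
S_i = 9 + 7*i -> [9, 16, 23, 30, 37]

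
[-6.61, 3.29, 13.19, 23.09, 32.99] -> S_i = -6.61 + 9.90*i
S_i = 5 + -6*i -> [5, -1, -7, -13, -19]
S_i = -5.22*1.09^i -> [-5.22, -5.69, -6.2, -6.76, -7.37]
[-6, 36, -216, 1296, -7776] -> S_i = -6*-6^i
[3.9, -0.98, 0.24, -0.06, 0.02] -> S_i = 3.90*(-0.25)^i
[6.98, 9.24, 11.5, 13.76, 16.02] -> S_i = 6.98 + 2.26*i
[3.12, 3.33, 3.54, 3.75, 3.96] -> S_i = 3.12 + 0.21*i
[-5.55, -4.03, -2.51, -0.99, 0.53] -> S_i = -5.55 + 1.52*i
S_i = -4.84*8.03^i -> [-4.84, -38.87, -312.09, -2506.06, -20123.69]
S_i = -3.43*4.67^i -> [-3.43, -16.02, -74.8, -349.34, -1631.4]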